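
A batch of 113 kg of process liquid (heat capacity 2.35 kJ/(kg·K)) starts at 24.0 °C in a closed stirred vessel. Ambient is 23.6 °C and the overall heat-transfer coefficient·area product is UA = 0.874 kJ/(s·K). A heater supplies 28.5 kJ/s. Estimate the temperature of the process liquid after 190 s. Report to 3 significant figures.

Heat balance on the well-mixed liquid: M c_p dT/dt = −UA(T − T_amb) + Q̇.
dT/dt = (T_ss − T)/τ with T_ss = T_amb + Q̇/UA = 23.6 + 28.5/0.874 = 56.209 °C, τ = M c_p/UA = 113·2.35/0.874 = 303.83 s.
This is linear first-order; T(t) = T_ss + (T₀ − T_ss) e^(−t/τ).
T(190) = 56.209 + (-32.209)·0.53508 = 38.975 °C.

39.0 °C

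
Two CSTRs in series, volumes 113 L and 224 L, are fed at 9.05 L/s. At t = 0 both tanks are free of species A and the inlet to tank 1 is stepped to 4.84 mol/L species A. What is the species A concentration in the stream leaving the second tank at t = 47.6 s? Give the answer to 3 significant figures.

Each tank obeys Vᵢ dCᵢ/dt = Q(Cᵢ₋₁ − Cᵢ), so τᵢ = Vᵢ/Q.
τ₁ = 113/9.05 = 12.486 s; τ₂ = 224/9.05 = 24.751 s.
Solving the cascade with C₁(0)=C₂(0)=0 gives C₂(t) = C_in[1 − (τ₁ e^(−t/τ₁) − τ₂ e^(−t/τ₂))/(τ₁ − τ₂)].
At t = 47.6: e^(−t/τ₁) = 0.022099, e^(−t/τ₂) = 0.14615.
C₂ = 4.84·[1 − (12.486·0.022099 − 24.751·0.14615)/(-12.265)] = 4.84·0.72757 = 3.5214 mol/L.

3.52 mol/L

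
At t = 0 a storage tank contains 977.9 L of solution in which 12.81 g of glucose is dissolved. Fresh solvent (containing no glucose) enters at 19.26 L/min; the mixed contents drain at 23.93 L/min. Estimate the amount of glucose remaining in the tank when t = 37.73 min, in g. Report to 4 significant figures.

4.628 g

Total volume: dV/dt = Q_in − Q_out = -4.67000 L/min, so V(t) = 977.9 − 4.67000 t and V(37.73) = 801.701 L.
Solute balance: dm/dt = 0 − Q_out C = −Q_out m/V(t).
dm/m = −Q_out dt/(V₀ − 4.67000 t); integrating gives ln(m/m₀) = −(Q_out/(Q_in−Q_out)) ln(V/V₀).
m = m₀ (V₀/V)^(Q_out/(Q_in−Q_out)) = 12.81 × (977.9/801.701)^(-5.12420) = 4.62831 g.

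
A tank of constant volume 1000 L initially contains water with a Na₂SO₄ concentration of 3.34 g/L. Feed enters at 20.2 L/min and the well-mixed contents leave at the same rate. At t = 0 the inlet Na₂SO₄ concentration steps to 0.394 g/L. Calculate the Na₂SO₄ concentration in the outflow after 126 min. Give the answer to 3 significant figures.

0.625 g/L

Transient balance on the dissolved component: V dC/dt = Q(C_in − C).
Time constant τ = V/Q = 1000/20.2 = 49.505 min.
This is linear first-order; C(t) = C_in + (C₀ − C_in) e^(−t/τ).
C(126) = 0.394 + (3.34 − 0.394)·e^(−126/49.505) = 0.394 + (2.9460)·0.078457 = 0.62514 g/L.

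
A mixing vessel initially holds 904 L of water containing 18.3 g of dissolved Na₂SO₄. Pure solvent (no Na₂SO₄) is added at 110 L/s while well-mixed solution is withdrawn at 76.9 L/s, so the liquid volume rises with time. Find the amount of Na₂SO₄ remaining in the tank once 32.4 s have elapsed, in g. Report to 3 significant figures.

2.97 g

Total volume: dV/dt = Q_in − Q_out = 33.100 L/s, so V(t) = 904 + 33.100 t and V(32.4) = 1976.4 L.
No Na₂SO₄ enters, so dm/dt = −Q_out · (m/V).
Separate: dm/m = −Q_out dt/V(t) ⇒ ln(m/m₀) = −(Q_out/(Q_in−Q_out)) ln(V/V₀).
m = m₀ (V₀/V)^(Q_out/(Q_in−Q_out)) = 18.3 × (904/1976.4)^(2.3233) = 2.9731 g.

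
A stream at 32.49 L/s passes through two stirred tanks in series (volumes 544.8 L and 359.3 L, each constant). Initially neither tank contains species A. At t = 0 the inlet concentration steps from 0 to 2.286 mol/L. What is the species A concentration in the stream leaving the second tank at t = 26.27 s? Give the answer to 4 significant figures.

1.296 mol/L

Species balance on tank i: dCᵢ/dt = (Cᵢ₋₁ − Cᵢ)/τᵢ with τᵢ = Vᵢ/Q.
τ₁ = 544.8/32.49 = 16.7682 s; τ₂ = 359.3/32.49 = 11.0588 s.
Tank 1: C₁ = C_in(1 − e^(−t/τ₁)). Tank 2 (τ₁ ≠ τ₂): C₂ = C_in[1 − (τ₁ e^(−t/τ₁) − τ₂ e^(−t/τ₂))/(τ₁ − τ₂)].
At t = 26.27: e^(−t/τ₁) = 0.208743, e^(−t/τ₂) = 0.0929692.
C₂ = 2.286·[1 − (16.7682·0.208743 − 11.0588·0.0929692)/(5.70945)] = 2.286·0.567012 = 1.29619 mol/L.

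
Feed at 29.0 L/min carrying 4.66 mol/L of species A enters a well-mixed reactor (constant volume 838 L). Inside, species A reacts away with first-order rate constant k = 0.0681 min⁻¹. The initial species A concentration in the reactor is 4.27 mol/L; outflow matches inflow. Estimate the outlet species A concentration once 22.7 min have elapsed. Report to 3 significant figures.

1.83 mol/L

V dC/dt = Q(C_in − C) − k V C.
dC/dt = (Q/V) C_in − (Q/V + k) C; effective rate a = Q/V + k = 0.034606 + 0.0681 = 0.10271 min⁻¹.
C_ss = Q C_in/(Q + kV) = 1.5702 mol/L; C(t) = C_ss + (C₀ − C_ss) e^(−a t).
C(22.7) = 1.5702 + (2.6998)·e^(−0.10271·22.7) = 1.5702 + (2.6998)·0.097157 = 1.8325 mol/L.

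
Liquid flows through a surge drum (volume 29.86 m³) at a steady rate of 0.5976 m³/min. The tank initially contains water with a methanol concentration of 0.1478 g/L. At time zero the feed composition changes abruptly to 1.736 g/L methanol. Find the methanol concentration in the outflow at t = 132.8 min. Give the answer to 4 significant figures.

Transient balance on the dissolved component: V dC/dt = Q(C_in − C).
Rewrite as dC/dt + C/τ = C_in/τ, τ = V/Q = 49.9665 min.
C approaches C_in exponentially: C(t) = C_in + (C₀ − C_in) e^(−t/τ).
C(132.8) = 1.736 + (0.1478 − 1.736)·e^(−132.8/49.9665) = 1.736 + (-1.58820)·0.0701038 = 1.62466 g/L.

1.625 g/L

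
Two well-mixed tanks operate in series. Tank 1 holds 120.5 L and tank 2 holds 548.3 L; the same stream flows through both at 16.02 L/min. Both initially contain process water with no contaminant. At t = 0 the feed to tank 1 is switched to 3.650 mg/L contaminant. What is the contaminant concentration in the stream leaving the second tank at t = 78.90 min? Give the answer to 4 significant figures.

3.183 mg/L

Species balance on tank i: dCᵢ/dt = (Cᵢ₋₁ − Cᵢ)/τᵢ with τᵢ = Vᵢ/Q.
τ₁ = 120.5/16.02 = 7.52185 min; τ₂ = 548.3/16.02 = 34.2260 min.
Solving the cascade with C₁(0)=C₂(0)=0 gives C₂(t) = C_in[1 − (τ₁ e^(−t/τ₁) − τ₂ e^(−t/τ₂))/(τ₁ − τ₂)].
At t = 78.90: e^(−t/τ₁) = 2.78287e-05, e^(−t/τ₂) = 0.0997321.
C₂ = 3.650·[1 − (7.52185·2.78287e-05 − 34.2260·0.0997321)/(-26.7041)] = 3.650·0.872184 = 3.18347 mg/L.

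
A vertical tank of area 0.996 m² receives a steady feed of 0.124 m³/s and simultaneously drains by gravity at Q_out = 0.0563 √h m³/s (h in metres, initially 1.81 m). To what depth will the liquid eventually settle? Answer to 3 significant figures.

Mass balance (ρ constant): A dh/dt = Q_in − 0.0563 √h. At steady state dh/dt = 0:
Q_in = 0.0563 √h_ss ⇒ √h_ss = 0.124/0.0563 = 2.2025.
h_ss = 2.2025² = 4.8509 m. (Since h₀ = 1.81 m < h_ss, the level will rise toward this value.)

4.85 m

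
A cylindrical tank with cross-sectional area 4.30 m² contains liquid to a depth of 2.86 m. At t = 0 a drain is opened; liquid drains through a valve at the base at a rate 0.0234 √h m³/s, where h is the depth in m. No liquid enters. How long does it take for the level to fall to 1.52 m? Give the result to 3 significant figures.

168 s

With no inflow, A dh/dt = −0.0234 √h.
∫ h^(−1/2) dh = −(0.0234/A) ∫ dt, giving 2√h = 2√h₀ − (0.0234/A) t.
t = 2A(√h₀ − √h)/0.0234 = 2·4.30·(√2.86 − √1.52)/0.0234
  = 8.6000 × (1.6912 − 1.2329) / 0.0234 = 168.42 s.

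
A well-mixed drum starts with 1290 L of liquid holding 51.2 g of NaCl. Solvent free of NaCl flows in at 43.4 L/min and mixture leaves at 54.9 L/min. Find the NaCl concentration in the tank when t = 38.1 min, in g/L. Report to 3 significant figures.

Let m(t) be the amount of NaCl. Volume: V(t) = V₀ + (Q_in − Q_out) t = 1290 − 11.500 t; V(38.1) = 851.85 L.
No NaCl enters, so dm/dt = −Q_out · (m/V).
Separate: dm/m = −Q_out dt/V(t) ⇒ ln(m/m₀) = −(Q_out/(Q_in−Q_out)) ln(V/V₀).
m = m₀ (V₀/V)^(Q_out/(Q_in−Q_out)) = 51.2 × (1290/851.85)^(-4.7739) = 7.0613 g.
C = m/V = 7.0613/851.85 = 0.0082894 g/L.

0.00829 g/L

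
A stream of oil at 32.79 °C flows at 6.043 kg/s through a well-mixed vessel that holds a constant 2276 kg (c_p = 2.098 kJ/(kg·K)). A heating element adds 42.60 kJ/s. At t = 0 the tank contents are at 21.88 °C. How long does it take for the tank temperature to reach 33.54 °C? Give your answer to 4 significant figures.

M c_p dT/dt = ṁ c_p (T_in − T) + Q̇.
τ = M/ṁ = 376.634 s; T_ss = T_in + Q̇/(ṁ c_p) = 36.1501 °C.
T(t) = T_ss + (T₀ − T_ss) e^(−t/τ). Set T = 33.54:
e^(−t/τ) = (33.54 − 36.1501)/(21.88 − 36.1501) = 0.182907
t = −376.634 · ln(0.182907) = 639.818 s.

639.8 s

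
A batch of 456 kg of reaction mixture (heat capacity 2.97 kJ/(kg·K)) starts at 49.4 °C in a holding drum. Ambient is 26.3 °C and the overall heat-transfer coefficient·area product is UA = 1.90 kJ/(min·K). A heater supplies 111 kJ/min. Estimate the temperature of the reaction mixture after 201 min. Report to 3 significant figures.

58.1 °C

Unsteady energy balance on the tank contents: M c_p dT/dt = −UA(T − T_amb) + Q̇.
dT/dt = (T_ss − T)/τ with T_ss = T_amb + Q̇/UA = 26.3 + 111/1.90 = 84.721 °C, τ = M c_p/UA = 456·2.97/1.90 = 712.80 min.
Solution: T(t) = T_ss + (T₀ − T_ss) e^(−t/τ).
T(201) = 84.721 + (-35.321)·0.75428 = 58.079 °C.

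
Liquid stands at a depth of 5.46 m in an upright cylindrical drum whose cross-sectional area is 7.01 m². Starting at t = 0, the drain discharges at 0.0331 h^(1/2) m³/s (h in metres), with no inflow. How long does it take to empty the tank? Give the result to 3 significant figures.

990 s

Volume balance on the tank: A dh/dt = −0.0331 √h.
Separate and integrate: 2(√h − √h₀) = −(0.0331/A) t.
Set h = 0: 2√h₀ = (0.0331/A) t_empty ⇒ t_empty = 2A√h₀/0.0331.
t_empty = 2·7.01·√5.46/0.0331 = 14.020·2.3367/0.0331 = 989.73 s.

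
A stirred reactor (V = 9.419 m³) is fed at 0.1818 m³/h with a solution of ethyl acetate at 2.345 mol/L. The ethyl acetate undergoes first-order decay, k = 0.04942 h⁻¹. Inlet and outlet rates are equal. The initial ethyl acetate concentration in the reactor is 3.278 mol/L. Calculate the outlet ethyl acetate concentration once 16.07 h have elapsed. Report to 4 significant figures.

1.527 mol/L

V dC/dt = Q(C_in − C) − k V C.
dC/dt = (Q/V) C_in − (Q/V + k) C; effective rate a = Q/V + k = 0.0193014 + 0.04942 = 0.0687214 h⁻¹.
C_ss = Q C_in/(Q + kV) = 0.658627 mol/L; C(t) = C_ss + (C₀ − C_ss) e^(−a t).
C(16.07) = 0.658627 + (2.61937)·e^(−0.0687214·16.07) = 0.658627 + (2.61937)·0.331425 = 1.52675 mol/L.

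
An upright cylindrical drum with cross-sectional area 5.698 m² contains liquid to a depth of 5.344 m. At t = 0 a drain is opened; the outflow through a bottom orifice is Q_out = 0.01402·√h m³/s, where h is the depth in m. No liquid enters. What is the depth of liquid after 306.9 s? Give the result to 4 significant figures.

Unsteady balance on liquid volume: A dh/dt = −0.01402 √h.
Separate and integrate: 2(√h − √h₀) = −(0.01402/A) t.
√h = √5.344 − 0.01402·306.9/(2·5.698) = 2.31171 − 0.377566 = 1.93414.
h = 1.93414² = 3.74091 m.

3.741 m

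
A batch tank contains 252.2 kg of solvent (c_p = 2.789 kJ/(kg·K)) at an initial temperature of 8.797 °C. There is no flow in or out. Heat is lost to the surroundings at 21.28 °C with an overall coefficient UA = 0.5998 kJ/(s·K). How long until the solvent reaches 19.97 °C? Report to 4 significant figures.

M c_p dT/dt = −UA(T − T_amb).
τ = M c_p/UA = 1172.70 s; T_ss = T_amb = 21.2800 °C.
T(t) = T_ss + (T₀ − T_ss)e^(−t/τ); set T = 19.97:
t = −τ ln[(T − T_ss)/(T₀ − T_ss)] = −1172.70 · ln(0.104943) = 2643.67 s.

2644 s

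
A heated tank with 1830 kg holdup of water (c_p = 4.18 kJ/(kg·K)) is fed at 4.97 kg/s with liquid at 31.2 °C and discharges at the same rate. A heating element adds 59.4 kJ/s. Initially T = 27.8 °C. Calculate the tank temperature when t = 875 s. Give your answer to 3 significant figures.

33.5 °C

M c_p dT/dt = ṁ c_p (T_in − T) + Q̇.
Rearrange: dT/dt = (T_ss − T)/τ with τ = M/ṁ = 368.21 s and T_ss = T_in + Q̇/(ṁ c_p) = 34.059 °C.
T approaches T_ss exponentially: T(t) = T_ss + (T₀ − T_ss) e^(−t/τ).
T(875) = 34.059 + (-6.2593)·e^(−875/368.21) = 34.059 + (-6.2593)·0.092888 = 33.478 °C.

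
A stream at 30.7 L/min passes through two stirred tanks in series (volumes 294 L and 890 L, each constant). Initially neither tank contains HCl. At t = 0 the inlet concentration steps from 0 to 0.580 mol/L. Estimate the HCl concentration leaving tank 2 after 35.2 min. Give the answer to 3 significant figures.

0.330 mol/L

Time constants: τᵢ = Vᵢ/Q for each well-mixed tank.
τ₁ = 294/30.7 = 9.5765 min; τ₂ = 890/30.7 = 28.990 min.
Solving the cascade with C₁(0)=C₂(0)=0 gives C₂(t) = C_in[1 − (τ₁ e^(−t/τ₁) − τ₂ e^(−t/τ₂))/(τ₁ − τ₂)].
At t = 35.2: e^(−t/τ₁) = 0.025333, e^(−t/τ₂) = 0.29695.
C₂ = 0.580·[1 − (9.5765·0.025333 − 28.990·0.29695)/(-19.414)] = 0.580·0.56907 = 0.33006 mol/L.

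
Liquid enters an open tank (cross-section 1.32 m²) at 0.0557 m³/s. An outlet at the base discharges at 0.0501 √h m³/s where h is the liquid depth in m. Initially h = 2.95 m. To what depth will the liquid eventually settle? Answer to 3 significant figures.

Level balance: A dh/dt = 0.0557 − 0.0501 √h. Setting dh/dt = 0:
Q_in = 0.0501 √h_ss ⇒ √h_ss = 0.0557/0.0501 = 1.1118.
h_ss = 1.1118² = 1.2360 m. (Since h₀ = 2.95 m > h_ss, the level will fall toward this value.)

1.24 m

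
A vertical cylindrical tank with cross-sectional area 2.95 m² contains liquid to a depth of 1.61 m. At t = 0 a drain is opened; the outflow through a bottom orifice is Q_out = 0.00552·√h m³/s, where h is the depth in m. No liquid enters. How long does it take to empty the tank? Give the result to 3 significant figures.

1360 s

A dh/dt = −Q_out = −0.00552 √h.
Separate and integrate: 2(√h − √h₀) = −(0.00552/A) t.
Set h = 0: 2√h₀ = (0.00552/A) t_empty ⇒ t_empty = 2A√h₀/0.00552.
t_empty = 2·2.95·√1.61/0.00552 = 5.9000·1.2689/0.00552 = 1356.2 s.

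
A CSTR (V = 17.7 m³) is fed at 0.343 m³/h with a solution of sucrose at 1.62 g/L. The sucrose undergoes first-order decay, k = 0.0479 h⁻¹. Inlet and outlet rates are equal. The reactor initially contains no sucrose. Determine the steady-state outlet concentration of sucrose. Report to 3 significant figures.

V dC/dt = Q(C_in − C) − k V C.
Steady state (dC/dt = 0): C_ss = Q C_in/(Q + kV) = C_in/(1 + kV/Q).
C_ss = 0.343·1.62/(0.343 + 0.0479·17.7) = 0.55566/1.1908 = 0.46662 g/L.

0.467 g/L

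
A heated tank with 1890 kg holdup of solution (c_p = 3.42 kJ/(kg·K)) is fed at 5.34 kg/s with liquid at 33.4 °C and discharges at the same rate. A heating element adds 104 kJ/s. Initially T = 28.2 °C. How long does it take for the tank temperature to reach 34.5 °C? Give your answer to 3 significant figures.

306 s

M c_p dT/dt = ṁ c_p (T_in − T) + Q̇.
τ = M/ṁ = 353.93 s; T_ss = T_in + Q̇/(ṁ c_p) = 39.095 °C.
T(t) = T_ss + (T₀ − T_ss) e^(−t/τ). Set T = 34.5:
e^(−t/τ) = (34.5 − 39.095)/(28.2 − 39.095) = 0.42173
t = −353.93 · ln(0.42173) = 305.58 s.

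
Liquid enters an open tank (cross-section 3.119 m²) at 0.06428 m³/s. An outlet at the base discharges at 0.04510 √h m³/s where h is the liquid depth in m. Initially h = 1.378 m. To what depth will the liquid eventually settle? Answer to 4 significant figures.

Level balance: A dh/dt = 0.06428 − 0.04510 √h. Setting dh/dt = 0:
Q_in = 0.04510 √h_ss ⇒ √h_ss = 0.06428/0.04510 = 1.42528.
h_ss = 1.42528² = 2.03141 m. (Since h₀ = 1.378 m < h_ss, the level will rise toward this value.)

2.031 m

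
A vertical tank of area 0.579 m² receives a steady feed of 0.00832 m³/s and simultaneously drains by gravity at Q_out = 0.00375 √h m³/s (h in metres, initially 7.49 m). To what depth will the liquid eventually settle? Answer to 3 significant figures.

Level balance: A dh/dt = 0.00832 − 0.00375 √h. Setting dh/dt = 0:
Q_in = 0.00375 √h_ss ⇒ √h_ss = 0.00832/0.00375 = 2.2187.
h_ss = 2.2187² = 4.9225 m. (Since h₀ = 7.49 m > h_ss, the level will fall toward this value.)

4.92 m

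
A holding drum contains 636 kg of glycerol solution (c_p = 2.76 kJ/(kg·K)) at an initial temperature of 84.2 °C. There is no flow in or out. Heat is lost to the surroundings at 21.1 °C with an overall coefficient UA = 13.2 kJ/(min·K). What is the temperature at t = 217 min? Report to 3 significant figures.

33.4 °C

Lumped-capacitance energy balance: M c_p dT/dt = UA(T_amb − T).
dT/dt = (T_ss − T)/τ with T_ss = T_amb = 21.100 °C, τ = M c_p/UA = 636·2.76/13.2 = 132.98 min.
This is linear first-order; T(t) = T_ss + (T₀ − T_ss) e^(−t/τ).
T(217) = 21.100 + (63.100)·0.19558 = 33.441 °C.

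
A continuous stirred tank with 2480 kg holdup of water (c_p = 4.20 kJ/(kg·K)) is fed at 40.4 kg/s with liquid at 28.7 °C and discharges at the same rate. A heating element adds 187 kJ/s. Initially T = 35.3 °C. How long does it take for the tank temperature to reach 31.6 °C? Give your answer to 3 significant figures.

68.6 s

Energy balance: M c_p dT/dt = ṁ c_p (T_in − T) + 187.
τ = M/ṁ = 61.386 s; T_ss = T_in + Q̇/(ṁ c_p) = 29.802 °C.
T(t) = T_ss + (T₀ − T_ss) e^(−t/τ). Set T = 31.6:
e^(−t/τ) = (31.6 − 29.802)/(35.3 − 29.802) = 0.32702
t = −61.386 · ln(0.32702) = 68.614 s.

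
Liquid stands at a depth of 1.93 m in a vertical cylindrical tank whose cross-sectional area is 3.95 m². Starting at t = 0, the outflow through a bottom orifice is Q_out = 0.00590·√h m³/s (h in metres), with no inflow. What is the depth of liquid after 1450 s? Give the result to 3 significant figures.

0.0938 m

With no inflow, A dh/dt = −0.00590 √h.
This is separable: 2 d(√h)/dt = −0.00590/A, so √h = √h₀ − (0.00590/(2A)) t.
√h = √1.93 − 0.00590·1450/(2·3.95) = 1.3892 − 1.0829 = 0.30633.
h = 0.30633² = 0.093840 m.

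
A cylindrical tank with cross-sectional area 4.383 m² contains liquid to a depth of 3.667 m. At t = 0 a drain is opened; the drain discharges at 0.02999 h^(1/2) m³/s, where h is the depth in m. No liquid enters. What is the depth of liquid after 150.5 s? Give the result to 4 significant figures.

A dh/dt = −Q_out = −0.02999 √h.
∫ h^(−1/2) dh = −(0.02999/A) ∫ dt, giving 2√h = 2√h₀ − (0.02999/A) t.
√h = √3.667 − 0.02999·150.5/(2·4.383) = 1.91494 − 0.514886 = 1.40005.
h = 1.40005² = 1.96015 m.

1.960 m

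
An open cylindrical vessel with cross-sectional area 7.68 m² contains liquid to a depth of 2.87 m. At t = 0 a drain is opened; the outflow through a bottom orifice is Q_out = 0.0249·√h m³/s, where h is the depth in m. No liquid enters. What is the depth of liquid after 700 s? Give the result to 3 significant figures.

Mass balance (ρ constant): A dh/dt = −0.0249 √h.
This is separable: 2 d(√h)/dt = −0.0249/A, so √h = √h₀ − (0.0249/(2A)) t.
√h = √2.87 − 0.0249·700/(2·7.68) = 1.6941 − 1.1348 = 0.55934.
h = 0.55934² = 0.31286 m.

0.313 m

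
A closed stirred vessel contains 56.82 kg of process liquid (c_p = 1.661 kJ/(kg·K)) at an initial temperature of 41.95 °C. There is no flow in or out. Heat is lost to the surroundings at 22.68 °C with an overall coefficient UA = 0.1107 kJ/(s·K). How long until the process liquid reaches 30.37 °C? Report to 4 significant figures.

Heat balance on the well-mixed liquid: M c_p dT/dt = −UA(T − T_amb).
τ = M c_p/UA = 852.557 s; T_ss = T_amb = 22.6800 °C.
T(t) = T_ss + (T₀ − T_ss)e^(−t/τ); set T = 30.37:
t = −τ ln[(T − T_ss)/(T₀ − T_ss)] = −852.557 · ln(0.399066) = 783.183 s.

783.2 s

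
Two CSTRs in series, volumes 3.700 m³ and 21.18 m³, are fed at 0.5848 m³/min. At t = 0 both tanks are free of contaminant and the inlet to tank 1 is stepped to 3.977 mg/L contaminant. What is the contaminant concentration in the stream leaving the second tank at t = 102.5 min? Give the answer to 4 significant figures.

3.693 mg/L

Time constants: τᵢ = Vᵢ/Q for each well-mixed tank.
τ₁ = 3.700/0.5848 = 6.32695 min; τ₂ = 21.18/0.5848 = 36.2175 min.
Solving the cascade with C₁(0)=C₂(0)=0 gives C₂(t) = C_in[1 − (τ₁ e^(−t/τ₁) − τ₂ e^(−t/τ₂))/(τ₁ − τ₂)].
At t = 102.5: e^(−t/τ₁) = 9.20862e-08, e^(−t/τ₂) = 0.0590056.
C₂ = 3.977·[1 − (6.32695·9.20862e-08 − 36.2175·0.0590056)/(-29.8906)] = 3.977·0.928505 = 3.69266 mg/L.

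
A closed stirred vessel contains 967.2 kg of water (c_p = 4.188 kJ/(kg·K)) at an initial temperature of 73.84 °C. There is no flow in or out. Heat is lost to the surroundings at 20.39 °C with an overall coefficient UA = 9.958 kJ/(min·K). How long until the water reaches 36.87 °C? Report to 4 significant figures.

First-law balance (no shaft work): M c_p dT/dt = −UA(T − T_amb).
τ = M c_p/UA = 406.772 min; T_ss = T_amb = 20.3900 °C.
T(t) = T_ss + (T₀ − T_ss)e^(−t/τ); set T = 36.87:
t = −τ ln[(T − T_ss)/(T₀ − T_ss)] = −406.772 · ln(0.308326) = 478.607 min.

478.6 min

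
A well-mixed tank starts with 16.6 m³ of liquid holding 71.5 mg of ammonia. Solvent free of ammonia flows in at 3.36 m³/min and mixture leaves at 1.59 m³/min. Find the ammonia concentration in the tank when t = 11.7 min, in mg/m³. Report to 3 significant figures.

Total volume: dV/dt = Q_in − Q_out = 1.7700 m³/min, so V(t) = 16.6 + 1.7700 t and V(11.7) = 37.309 m³.
Solute balance: dm/dt = 0 − Q_out C = −Q_out m/V(t).
Separate: dm/m = −Q_out dt/V(t) ⇒ ln(m/m₀) = −(Q_out/(Q_in−Q_out)) ln(V/V₀).
m = m₀ (V₀/V)^(Q_out/(Q_in−Q_out)) = 71.5 × (16.6/37.309)^(0.89831) = 34.544 mg.
C = m/V = 34.544/37.309 = 0.92588 mg/m³.

0.926 mg/m³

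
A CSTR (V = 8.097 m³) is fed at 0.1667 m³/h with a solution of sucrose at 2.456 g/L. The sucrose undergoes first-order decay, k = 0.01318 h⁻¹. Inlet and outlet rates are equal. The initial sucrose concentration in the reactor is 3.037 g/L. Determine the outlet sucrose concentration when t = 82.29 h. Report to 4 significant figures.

1.593 g/L

Accumulation = in − out − consumed: V dC/dt = Q C_in − Q C − k V C.
dC/dt = (Q/V) C_in − (Q/V + k) C; effective rate a = Q/V + k = 0.0205879 + 0.01318 = 0.0337679 h⁻¹.
C_ss = Q C_in/(Q + kV) = 1.49739 g/L; C(t) = C_ss + (C₀ − C_ss) e^(−a t).
C(82.29) = 1.49739 + (1.53961)·e^(−0.0337679·82.29) = 1.49739 + (1.53961)·0.0621156 = 1.59303 g/L.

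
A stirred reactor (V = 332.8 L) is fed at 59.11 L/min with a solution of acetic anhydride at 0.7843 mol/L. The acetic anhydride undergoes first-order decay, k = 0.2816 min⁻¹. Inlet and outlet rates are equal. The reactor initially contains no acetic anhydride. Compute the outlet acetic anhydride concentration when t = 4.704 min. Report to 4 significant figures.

0.2684 mol/L

Species balance: V dC/dt = Q C_in − Q C − k V C.
This is linear with rate a = Q/V + k = 0.459214 min⁻¹.
C_ss = Q C_in/(Q + kV) = 0.303350 mol/L; C(t) = C_ss + (C₀ − C_ss) e^(−a t).
C(4.704) = 0.303350 + (-0.303350)·e^(−0.459214·4.704) = 0.303350 + (-0.303350)·0.115309 = 0.268371 mol/L.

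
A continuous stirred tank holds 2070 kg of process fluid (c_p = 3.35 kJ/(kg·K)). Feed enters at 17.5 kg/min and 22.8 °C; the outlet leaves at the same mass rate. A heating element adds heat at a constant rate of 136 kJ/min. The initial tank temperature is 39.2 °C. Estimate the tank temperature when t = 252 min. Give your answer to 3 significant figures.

First-law balance (no shaft work): M c_p dT/dt = ṁ c_p (T_in − T) + 136.
τ = M/ṁ = 118.29 min; T_ss = T_in + Q̇/(ṁ c_p) = 22.8 + 136/(17.5·3.35) = 25.120 °C.
Integrating: T(t) = T_ss + (T₀ − T_ss) e^(−t/τ).
T(252) = 25.120 + (14.080)·e^(−252/118.29) = 25.120 + (14.080)·0.11879 = 26.792 °C.

26.8 °C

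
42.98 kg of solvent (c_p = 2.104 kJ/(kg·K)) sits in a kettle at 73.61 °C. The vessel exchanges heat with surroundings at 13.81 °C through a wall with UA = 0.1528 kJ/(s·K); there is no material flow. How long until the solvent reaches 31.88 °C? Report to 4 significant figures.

M c_p dT/dt = −UA(T − T_amb).
τ = M c_p/UA = 591.819 s; T_ss = T_amb = 13.8100 °C.
T(t) = T_ss + (T₀ − T_ss)e^(−t/τ); set T = 31.88:
t = −τ ln[(T − T_ss)/(T₀ − T_ss)] = −591.819 · ln(0.302174) = 708.261 s.

708.3 s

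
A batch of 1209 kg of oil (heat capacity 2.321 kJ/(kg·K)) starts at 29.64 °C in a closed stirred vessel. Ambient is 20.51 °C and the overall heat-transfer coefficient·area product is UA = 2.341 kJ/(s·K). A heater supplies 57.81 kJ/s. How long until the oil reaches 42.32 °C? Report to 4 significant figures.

2021 s

Unsteady energy balance on the tank contents: M c_p dT/dt = −UA(T − T_amb) + Q̇.
τ = M c_p/UA = 1198.67 s; T_ss = T_amb + Q̇/UA = 20.51 + 57.81/2.341 = 45.2046 °C.
T(t) = T_ss + (T₀ − T_ss)e^(−t/τ); set T = 42.32:
t = −τ ln[(T − T_ss)/(T₀ − T_ss)] = −1198.67 · ln(0.185330) = 2020.50 s.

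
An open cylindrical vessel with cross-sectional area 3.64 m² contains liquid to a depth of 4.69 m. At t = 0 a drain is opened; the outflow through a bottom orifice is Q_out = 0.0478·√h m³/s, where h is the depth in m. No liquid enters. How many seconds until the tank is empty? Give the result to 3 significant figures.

330 s

A dh/dt = −Q_out = −0.0478 √h.
This is separable: 2 d(√h)/dt = −0.0478/A, so √h = √h₀ − (0.0478/(2A)) t.
Set h = 0: 2√h₀ = (0.0478/A) t_empty ⇒ t_empty = 2A√h₀/0.0478.
t_empty = 2·3.64·√4.69/0.0478 = 7.2800·2.1656/0.0478 = 329.83 s.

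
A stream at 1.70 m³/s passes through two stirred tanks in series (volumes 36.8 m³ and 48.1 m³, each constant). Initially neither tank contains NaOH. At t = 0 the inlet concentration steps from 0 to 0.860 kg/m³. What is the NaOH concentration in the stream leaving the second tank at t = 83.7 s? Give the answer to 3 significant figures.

Each tank obeys Vᵢ dCᵢ/dt = Q(Cᵢ₋₁ − Cᵢ), so τᵢ = Vᵢ/Q.
τ₁ = 36.8/1.70 = 21.647 s; τ₂ = 48.1/1.70 = 28.294 s.
Tank 1: C₁ = C_in(1 − e^(−t/τ₁)). Tank 2 (τ₁ ≠ τ₂): C₂ = C_in[1 − (τ₁ e^(−t/τ₁) − τ₂ e^(−t/τ₂))/(τ₁ − τ₂)].
At t = 83.7: e^(−t/τ₁) = 0.020930, e^(−t/τ₂) = 0.051912.
C₂ = 0.860·[1 − (21.647·0.020930 − 28.294·0.051912)/(-6.6471)] = 0.860·0.84719 = 0.72859 kg/m³.

0.729 kg/m³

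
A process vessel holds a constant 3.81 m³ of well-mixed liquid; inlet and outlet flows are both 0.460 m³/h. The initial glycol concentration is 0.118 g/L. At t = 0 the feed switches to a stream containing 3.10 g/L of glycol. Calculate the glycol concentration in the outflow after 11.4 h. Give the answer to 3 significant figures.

Mass balance on the solute (V constant): V dC/dt = Q(C_in − C).
Time constant τ = V/Q = 3.81/0.460 = 8.2826 h.
C approaches C_in exponentially: C(t) = C_in + (C₀ − C_in) e^(−t/τ).
C(11.4) = 3.10 + (0.118 − 3.10)·e^(−11.4/8.2826) = 3.10 + (-2.9820)·0.25249 = 2.3471 g/L.

2.35 g/L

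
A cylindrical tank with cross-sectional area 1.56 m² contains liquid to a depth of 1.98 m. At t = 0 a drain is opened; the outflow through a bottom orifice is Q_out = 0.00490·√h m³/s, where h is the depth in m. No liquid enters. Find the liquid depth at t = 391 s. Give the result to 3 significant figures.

A dh/dt = −Q_out = −0.00490 √h.
Separate and integrate: 2(√h − √h₀) = −(0.00490/A) t.
√h = √1.98 − 0.00490·391/(2·1.56) = 1.4071 − 0.61407 = 0.79305.
h = 0.79305² = 0.62893 m.

0.629 m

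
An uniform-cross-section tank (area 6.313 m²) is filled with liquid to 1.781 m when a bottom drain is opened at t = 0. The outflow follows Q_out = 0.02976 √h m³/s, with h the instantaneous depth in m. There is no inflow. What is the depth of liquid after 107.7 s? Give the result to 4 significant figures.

Accumulation of liquid (constant cross-section A): A dh/dt = −0.02976 √h.
Separate and integrate: 2(√h − √h₀) = −(0.02976/A) t.
√h = √1.781 − 0.02976·107.7/(2·6.313) = 1.33454 − 0.253853 = 1.08069.
h = 1.08069² = 1.16789 m.

1.168 m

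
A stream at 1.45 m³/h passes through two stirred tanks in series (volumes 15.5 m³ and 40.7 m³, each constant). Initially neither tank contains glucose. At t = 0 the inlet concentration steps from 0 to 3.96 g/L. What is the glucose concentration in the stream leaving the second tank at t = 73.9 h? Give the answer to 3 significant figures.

Each tank obeys Vᵢ dCᵢ/dt = Q(Cᵢ₋₁ − Cᵢ), so τᵢ = Vᵢ/Q.
τ₁ = 15.5/1.45 = 10.690 h; τ₂ = 40.7/1.45 = 28.069 h.
Tank 1: C₁ = C_in(1 − e^(−t/τ₁)). Tank 2 (τ₁ ≠ τ₂): C₂ = C_in[1 − (τ₁ e^(−t/τ₁) − τ₂ e^(−t/τ₂))/(τ₁ − τ₂)].
At t = 73.9: e^(−t/τ₁) = 0.00099454, e^(−t/τ₂) = 0.071877.
C₂ = 3.96·[1 − (10.690·0.00099454 − 28.069·0.071877)/(-17.379)] = 3.96·0.88452 = 3.5027 g/L.

3.50 g/L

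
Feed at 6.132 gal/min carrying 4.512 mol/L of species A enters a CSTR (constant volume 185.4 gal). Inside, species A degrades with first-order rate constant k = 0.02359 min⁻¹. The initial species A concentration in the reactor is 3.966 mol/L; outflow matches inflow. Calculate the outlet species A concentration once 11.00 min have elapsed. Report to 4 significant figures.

V dC/dt = Q(C_in − C) − k V C.
dC/dt = (Q/V) C_in − (Q/V + k) C; effective rate a = Q/V + k = 0.0330744 + 0.02359 = 0.0566644 min⁻¹.
C_ss = Q C_in/(Q + kV) = 2.63361 mol/L; C(t) = C_ss + (C₀ − C_ss) e^(−a t).
C(11.00) = 2.63361 + (1.33239)·e^(−0.0566644·11.00) = 2.63361 + (1.33239)·0.536167 = 3.34799 mol/L.

3.348 mol/L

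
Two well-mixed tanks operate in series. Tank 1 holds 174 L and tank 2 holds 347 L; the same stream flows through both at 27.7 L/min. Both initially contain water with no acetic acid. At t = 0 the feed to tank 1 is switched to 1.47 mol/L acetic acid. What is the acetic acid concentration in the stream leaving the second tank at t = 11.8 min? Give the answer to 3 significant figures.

0.546 mol/L

Time constants: τᵢ = Vᵢ/Q for each well-mixed tank.
τ₁ = 174/27.7 = 6.2816 min; τ₂ = 347/27.7 = 12.527 min.
Tank 1: C₁ = C_in(1 − e^(−t/τ₁)). Tank 2 (τ₁ ≠ τ₂): C₂ = C_in[1 − (τ₁ e^(−t/τ₁) − τ₂ e^(−t/τ₂))/(τ₁ − τ₂)].
At t = 11.8: e^(−t/τ₁) = 0.15282, e^(−t/τ₂) = 0.38986.
C₂ = 1.47·[1 − (6.2816·0.15282 − 12.527·0.38986)/(-6.2455)] = 1.47·0.37172 = 0.54643 mol/L.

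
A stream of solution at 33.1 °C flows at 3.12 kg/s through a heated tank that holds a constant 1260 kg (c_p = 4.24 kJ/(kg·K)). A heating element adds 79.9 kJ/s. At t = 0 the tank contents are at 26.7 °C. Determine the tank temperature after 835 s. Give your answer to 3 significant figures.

37.6 °C

M c_p dT/dt = ṁ c_p (T_in − T) + Q̇.
Rearrange: dT/dt = (T_ss − T)/τ with τ = M/ṁ = 403.85 s and T_ss = T_in + Q̇/(ṁ c_p) = 39.140 °C.
T approaches T_ss exponentially: T(t) = T_ss + (T₀ − T_ss) e^(−t/τ).
T(835) = 39.140 + (-12.440)·e^(−835/403.85) = 39.140 + (-12.440)·0.12649 = 37.566 °C.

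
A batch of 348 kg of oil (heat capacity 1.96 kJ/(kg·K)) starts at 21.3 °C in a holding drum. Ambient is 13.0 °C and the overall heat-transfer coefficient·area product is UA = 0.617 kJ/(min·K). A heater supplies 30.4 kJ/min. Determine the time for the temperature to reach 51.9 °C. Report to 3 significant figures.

M c_p dT/dt = −UA(T − T_amb) + Q̇.
τ = M c_p/UA = 1105.5 min; T_ss = T_amb + Q̇/UA = 13.0 + 30.4/0.617 = 62.271 °C.
T(t) = T_ss + (T₀ − T_ss)e^(−t/τ); set T = 51.9:
t = −τ ln[(T − T_ss)/(T₀ − T_ss)] = −1105.5 · ln(0.25312) = 1518.8 min.

1520 min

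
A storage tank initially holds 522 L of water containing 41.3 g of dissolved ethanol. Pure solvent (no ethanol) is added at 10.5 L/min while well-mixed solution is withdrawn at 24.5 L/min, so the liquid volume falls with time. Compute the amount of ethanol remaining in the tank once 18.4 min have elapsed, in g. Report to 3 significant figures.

Let m(t) be the amount of ethanol. Volume: V(t) = V₀ + (Q_in − Q_out) t = 522 − 14.000 t; V(18.4) = 264.40 L.
Species balance (pure solvent in): dm/dt = −Q_out · m/V(t).
dm/m = −Q_out dt/(V₀ − 14.000 t); integrating gives ln(m/m₀) = −(Q_out/(Q_in−Q_out)) ln(V/V₀).
m = m₀ (V₀/V)^(Q_out/(Q_in−Q_out)) = 41.3 × (522/264.40)^(-1.7500) = 12.560 g.

12.6 g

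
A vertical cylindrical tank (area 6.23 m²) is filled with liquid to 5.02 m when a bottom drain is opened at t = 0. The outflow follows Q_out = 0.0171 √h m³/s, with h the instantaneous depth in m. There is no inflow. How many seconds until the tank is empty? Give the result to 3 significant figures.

1630 s

A dh/dt = −Q_out = −0.0171 √h.
∫ h^(−1/2) dh = −(0.0171/A) ∫ dt, giving 2√h = 2√h₀ − (0.0171/A) t.
Tank is empty when √h = 0: t_empty = 2A√h₀/0.0171.
t_empty = 2·6.23·√5.02/0.0171 = 12.460·2.2405/0.0171 = 1632.6 s.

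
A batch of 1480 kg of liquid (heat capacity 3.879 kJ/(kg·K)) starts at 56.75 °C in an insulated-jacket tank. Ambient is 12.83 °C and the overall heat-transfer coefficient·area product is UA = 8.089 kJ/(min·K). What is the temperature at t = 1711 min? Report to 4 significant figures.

16.77 °C

M c_p dT/dt = −UA(T − T_amb).
dT/dt = (T_ss − T)/τ with T_ss = T_amb = 12.8300 °C, τ = M c_p/UA = 1480·3.879/8.089 = 709.719 min.
T approaches T_ss exponentially: T(t) = T_ss + (T₀ − T_ss) e^(−t/τ).
T(1711) = 12.8300 + (43.9200)·0.0897424 = 16.7715 °C.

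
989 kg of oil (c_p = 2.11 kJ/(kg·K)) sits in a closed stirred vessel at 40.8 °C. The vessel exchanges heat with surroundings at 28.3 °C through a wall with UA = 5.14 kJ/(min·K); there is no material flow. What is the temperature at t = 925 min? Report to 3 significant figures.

Heat balance on the well-mixed liquid: M c_p dT/dt = −UA(T − T_amb).
dT/dt = (T_ss − T)/τ with T_ss = T_amb = 28.300 °C, τ = M c_p/UA = 989·2.11/5.14 = 405.99 min.
Solution: T(t) = T_ss + (T₀ − T_ss) e^(−t/τ).
T(925) = 28.300 + (12.500)·0.10245 = 29.581 °C.

29.6 °C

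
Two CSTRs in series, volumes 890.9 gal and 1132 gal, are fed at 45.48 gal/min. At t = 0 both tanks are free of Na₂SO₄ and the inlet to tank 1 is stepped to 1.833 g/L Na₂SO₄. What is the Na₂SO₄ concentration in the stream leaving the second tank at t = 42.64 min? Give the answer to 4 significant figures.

Each tank obeys Vᵢ dCᵢ/dt = Q(Cᵢ₋₁ − Cᵢ), so τᵢ = Vᵢ/Q.
τ₁ = 890.9/45.48 = 19.5888 min; τ₂ = 1132/45.48 = 24.8901 min.
Solving the cascade with C₁(0)=C₂(0)=0 gives C₂(t) = C_in[1 − (τ₁ e^(−t/τ₁) − τ₂ e^(−t/τ₂))/(τ₁ − τ₂)].
At t = 42.64: e^(−t/τ₁) = 0.113409, e^(−t/τ₂) = 0.180300.
C₂ = 1.833·[1 − (19.5888·0.113409 − 24.8901·0.180300)/(-5.30123)] = 1.833·0.572530 = 1.04945 g/L.

1.049 g/L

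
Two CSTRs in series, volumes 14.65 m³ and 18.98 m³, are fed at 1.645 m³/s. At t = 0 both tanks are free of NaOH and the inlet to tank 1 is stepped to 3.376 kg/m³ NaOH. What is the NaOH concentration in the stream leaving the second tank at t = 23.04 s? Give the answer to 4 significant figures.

Species balance on tank i: dCᵢ/dt = (Cᵢ₋₁ − Cᵢ)/τᵢ with τᵢ = Vᵢ/Q.
τ₁ = 14.65/1.645 = 8.90578 s; τ₂ = 18.98/1.645 = 11.5380 s.
Tank 1: C₁ = C_in(1 − e^(−t/τ₁)). Tank 2 (τ₁ ≠ τ₂): C₂ = C_in[1 − (τ₁ e^(−t/τ₁) − τ₂ e^(−t/τ₂))/(τ₁ − τ₂)].
At t = 23.04: e^(−t/τ₁) = 0.0752390, e^(−t/τ₂) = 0.135758.
C₂ = 3.376·[1 − (8.90578·0.0752390 − 11.5380·0.135758)/(-2.63222)] = 3.376·0.659484 = 2.22642 kg/m³.

2.226 kg/m³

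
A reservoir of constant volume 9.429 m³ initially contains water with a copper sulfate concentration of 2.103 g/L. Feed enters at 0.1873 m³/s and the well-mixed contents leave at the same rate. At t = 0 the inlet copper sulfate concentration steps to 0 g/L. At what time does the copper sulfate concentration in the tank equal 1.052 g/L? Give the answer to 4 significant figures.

34.87 s

Species balance: V dC/dt = Q(C_in − C) ⇒ τ = V/Q = 50.3417 s.
C(t) = C_in + (C₀ − C_in) e^(−t/τ). Set C = 1.052 and solve for t:
e^(−t/τ) = (C − C_in)/(C₀ − C_in) = (1.052 − 0)/(2.103 − 0) = 0.500238
t = −τ ln(…) = 50.3417 × 0.692672 = 34.8703 s.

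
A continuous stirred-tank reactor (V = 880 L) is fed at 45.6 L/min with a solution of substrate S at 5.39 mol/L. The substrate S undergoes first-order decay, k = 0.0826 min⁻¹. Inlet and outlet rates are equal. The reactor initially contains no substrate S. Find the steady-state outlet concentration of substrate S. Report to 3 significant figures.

2.08 mol/L

V dC/dt = Q(C_in − C) − k V C.
At steady state: 0 = Q C_in − (Q + kV) C_ss, so C_ss = Q C_in/(Q + kV).
C_ss = 45.6·5.39/(45.6 + 0.0826·880) = 245.78/118.29 = 2.0778 mol/L.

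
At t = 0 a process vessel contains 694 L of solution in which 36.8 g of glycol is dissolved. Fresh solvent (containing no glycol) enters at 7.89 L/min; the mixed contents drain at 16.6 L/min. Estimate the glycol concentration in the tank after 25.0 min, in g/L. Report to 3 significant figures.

0.0377 g/L

Let m(t) be the amount of glycol. Volume: V(t) = V₀ + (Q_in − Q_out) t = 694 − 8.7100 t; V(25.0) = 476.25 L.
Species balance (pure solvent in): dm/dt = −Q_out · m/V(t).
dm/m = −Q_out dt/(V₀ − 8.7100 t); integrating gives ln(m/m₀) = −(Q_out/(Q_in−Q_out)) ln(V/V₀).
m = m₀ (V₀/V)^(Q_out/(Q_in−Q_out)) = 36.8 × (694/476.25)^(-1.9059) = 17.955 g.
C = m/V = 17.955/476.25 = 0.037702 g/L.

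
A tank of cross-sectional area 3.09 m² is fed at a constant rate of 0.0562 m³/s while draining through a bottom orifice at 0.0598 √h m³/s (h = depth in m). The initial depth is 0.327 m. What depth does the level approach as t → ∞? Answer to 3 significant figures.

Volume balance on the tank: A dh/dt = Q_in − 0.0598 √h. At steady state dh/dt = 0:
Q_in = 0.0598 √h_ss ⇒ √h_ss = 0.0562/0.0598 = 0.93980.
h_ss = 0.93980² = 0.88322 m. (Since h₀ = 0.327 m < h_ss, the level will rise toward this value.)

0.883 m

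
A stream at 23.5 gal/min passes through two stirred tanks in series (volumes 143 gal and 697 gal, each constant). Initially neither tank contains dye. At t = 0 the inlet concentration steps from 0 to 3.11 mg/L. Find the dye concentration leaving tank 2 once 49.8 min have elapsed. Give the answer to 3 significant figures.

Each tank obeys Vᵢ dCᵢ/dt = Q(Cᵢ₋₁ − Cᵢ), so τᵢ = Vᵢ/Q.
τ₁ = 143/23.5 = 6.0851 min; τ₂ = 697/23.5 = 29.660 min.
Solving the cascade with C₁(0)=C₂(0)=0 gives C₂(t) = C_in[1 − (τ₁ e^(−t/τ₁) − τ₂ e^(−t/τ₂))/(τ₁ − τ₂)].
At t = 49.8: e^(−t/τ₁) = 0.00027911, e^(−t/τ₂) = 0.18655.
C₂ = 3.11·[1 − (6.0851·0.00027911 − 29.660·0.18655)/(-23.574)] = 3.11·0.76537 = 2.3803 mg/L.

2.38 mg/L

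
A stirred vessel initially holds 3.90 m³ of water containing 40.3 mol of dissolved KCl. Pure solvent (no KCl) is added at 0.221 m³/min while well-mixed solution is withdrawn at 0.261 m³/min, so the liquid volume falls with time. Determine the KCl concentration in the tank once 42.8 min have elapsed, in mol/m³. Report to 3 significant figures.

0.424 mol/m³

Total volume: dV/dt = Q_in − Q_out = -0.040000 m³/min, so V(t) = 3.90 − 0.040000 t and V(42.8) = 2.1880 m³.
Solute balance: dm/dt = 0 − Q_out C = −Q_out m/V(t).
Separate: dm/m = −Q_out dt/V(t) ⇒ ln(m/m₀) = −(Q_out/(Q_in−Q_out)) ln(V/V₀).
m = m₀ (V₀/V)^(Q_out/(Q_in−Q_out)) = 40.3 × (3.90/2.1880)^(-6.5250) = 0.92772 mol.
C = m/V = 0.92772/2.1880 = 0.42400 mol/m³.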